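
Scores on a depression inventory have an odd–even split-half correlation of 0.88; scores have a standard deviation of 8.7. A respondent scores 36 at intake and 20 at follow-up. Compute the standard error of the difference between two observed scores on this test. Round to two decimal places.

3.11

Full-length reliability (Spearman-Brown) = 2(0.88)/(1+0.88) ≃ 0.936
The standard error of measurement is 8.700*√(1 − 0.936) ≃ 8.700*0.253 ≃ 2.198.
SE_diff = √2 * SEM ≃ 3.108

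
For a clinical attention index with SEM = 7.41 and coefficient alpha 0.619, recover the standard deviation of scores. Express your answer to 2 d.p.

σ = SEM·(1 − r)^(−1/2) ≈ 7.41×1.62008 ≈ 12.00482

12.00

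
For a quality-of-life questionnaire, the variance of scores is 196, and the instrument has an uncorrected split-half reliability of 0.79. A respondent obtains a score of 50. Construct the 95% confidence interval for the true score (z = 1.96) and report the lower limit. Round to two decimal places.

SD = √196 ≃ 14.000
Spearman-Brown: r = 2(0.79) / (1 + 0.79) = 1.580 / 1.790 ≃ 0.883
SEM = 14.000×√(1 − 0.883) ≃ 4.795
Half-width = 1.96×4.795 ≃ 9.399
Lower limit = 50 − 9.399 ≃ 40.601

40.60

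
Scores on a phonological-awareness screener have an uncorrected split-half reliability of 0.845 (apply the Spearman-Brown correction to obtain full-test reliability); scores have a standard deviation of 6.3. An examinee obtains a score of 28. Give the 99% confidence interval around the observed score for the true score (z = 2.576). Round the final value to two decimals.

Spearman-Brown: r = 2(0.845) / (1 + 0.845) = 1.6900 / 1.8450 ≃ 0.9160
SEM = 6.3000·√(1 − 0.9160) ≃ 1.8260
Half-width = 2.576·1.8260 ≃ 4.7039
Interval: (23.2961, 32.7039)

[23.30, 32.70]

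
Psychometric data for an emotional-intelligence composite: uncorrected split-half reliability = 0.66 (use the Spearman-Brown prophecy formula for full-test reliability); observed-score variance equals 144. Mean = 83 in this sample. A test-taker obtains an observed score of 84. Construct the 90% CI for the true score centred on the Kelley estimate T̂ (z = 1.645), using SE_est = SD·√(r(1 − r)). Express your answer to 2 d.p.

σ = 144^(1/2) = 12.0000
r_full = 2·0.66 / (1 + 0.66) ≈ 0.7952
T̂ = r·X + (1 − r)·M = 0.7952·84 + 0.2048·83 ≈ 66.7952 + 17.0000 ≈ 83.7952
SE_est = 12.0000·√(0.7952·0.2048) ≈ 4.8428
CI = 83.7952 ± 1.645 · 4.8428 → [75.8287, 91.7616]

[75.83, 91.76]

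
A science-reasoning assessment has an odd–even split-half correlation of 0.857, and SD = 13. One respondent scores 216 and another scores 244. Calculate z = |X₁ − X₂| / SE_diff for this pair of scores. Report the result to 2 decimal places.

Spearman-Brown: r = 2(0.857) / (1 + 0.857) = 1.7140 / 1.8570 ≃ 0.9230
The standard error of measurement is 13.0000*√(1 − 0.9230) ≃ 13.0000*0.2775 ≃ 3.6075.
SE_diff = √2 * SEM ≃ 5.1018
z = |216 − 244| / 5.1018 = 28 / 5.1018 ≃ 5.4883

5.49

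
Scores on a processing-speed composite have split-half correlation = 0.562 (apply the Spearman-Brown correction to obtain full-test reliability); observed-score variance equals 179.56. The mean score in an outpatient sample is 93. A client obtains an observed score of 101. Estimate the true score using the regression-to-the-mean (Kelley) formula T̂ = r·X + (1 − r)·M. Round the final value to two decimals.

98.76

Spearman-Brown: r = 2(0.562) / (1 + 0.562) = 1.124 / 1.562 ≈ 0.720
Estimated true score = 0.720·101 + (1 − 0.720)·93 ≈ 98.757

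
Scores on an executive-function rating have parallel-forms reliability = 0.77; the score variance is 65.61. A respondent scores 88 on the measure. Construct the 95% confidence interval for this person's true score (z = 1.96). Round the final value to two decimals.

σ = 65.61^(1/2) = 8.100
SEM = 8.100 * √(1 − 0.770) = 8.100 * √0.230 ≈ 8.100 * 0.480 ≈ 3.885
Margin = 1.96 * 3.885 ≈ 7.614
CI = 88 ± 7.614 → [80.386, 95.614]

[80.39, 95.61]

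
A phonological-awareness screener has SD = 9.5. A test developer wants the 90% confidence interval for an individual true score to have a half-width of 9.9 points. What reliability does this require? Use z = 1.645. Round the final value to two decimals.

SEM needed = half-width / z = 9.9/1.645 ≈ 6.018
r = 1 − (SEM / SD)² = 1 − (6.018 / 9.5)² ≈ 1 − 0.401 ≈ 0.599

0.60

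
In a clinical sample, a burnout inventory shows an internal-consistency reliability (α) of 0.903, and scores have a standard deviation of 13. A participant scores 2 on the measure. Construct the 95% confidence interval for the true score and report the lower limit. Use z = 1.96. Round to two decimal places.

SEM = 13.000 · √(1 − 0.903) = 13.000 · √0.097 ≃ 13.000 · 0.311 ≃ 4.049
Half-width = 1.96·4.049 ≃ 7.936
Lower limit = 2 − 7.936 ≃ -5.936

-5.94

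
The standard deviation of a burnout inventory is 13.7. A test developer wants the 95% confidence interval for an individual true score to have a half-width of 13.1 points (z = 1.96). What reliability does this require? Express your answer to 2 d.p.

0.76

SEM needed = half-width / z = 13.1/1.96 ≈ 6.684
Required reliability = 1 − (SEM/SD)² = 1 − 0.238 ≈ 0.762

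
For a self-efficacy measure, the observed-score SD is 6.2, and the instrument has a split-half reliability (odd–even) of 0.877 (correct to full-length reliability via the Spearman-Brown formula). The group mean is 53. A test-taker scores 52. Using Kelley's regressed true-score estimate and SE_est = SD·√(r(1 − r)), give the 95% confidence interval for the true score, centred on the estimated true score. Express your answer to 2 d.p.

r_full = 2·0.877 / (1 + 0.877) ≈ 0.934
Estimated true score = 0.934*52 + (1 − 0.934)*53 ≈ 52.066
SE_est = SD * √(r(1 − r)) = 6.200 * √0.061 ≈ 6.200 * 0.247 ≈ 1.534
CI = 52.066 ± 1.96 * 1.534 → [49.058, 55.073]

[49.06, 55.07]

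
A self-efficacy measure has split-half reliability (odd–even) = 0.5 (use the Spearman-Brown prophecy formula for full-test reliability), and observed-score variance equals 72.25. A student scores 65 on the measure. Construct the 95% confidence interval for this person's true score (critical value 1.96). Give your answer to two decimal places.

[55.38, 74.62]

σ = 72.25^(1/2) = 8.5000
r_full = 2·0.5 / (1 + 0.5) ≈ 0.6667
The standard error of measurement is 8.5000*√(1 − 0.6667) ≈ 8.5000*0.5774 ≈ 4.9075.
Half-width = 1.96*4.9075 ≈ 9.6187
Interval: (55.3813, 74.6187)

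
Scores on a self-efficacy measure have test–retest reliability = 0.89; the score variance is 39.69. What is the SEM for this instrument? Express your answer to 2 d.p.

SD = √39.69 ≃ 6.30000
SEM = 6.30000 * √(1 − 0.89000) = 6.30000 * √0.11000 ≃ 6.30000 * 0.33166 ≃ 2.08947

2.09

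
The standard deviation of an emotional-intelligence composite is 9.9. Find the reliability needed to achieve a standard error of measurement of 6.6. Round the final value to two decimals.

r = 1 − (SEM / SD)² = 1 − (6.600 / 9.9)² ≈ 1 − 0.444 ≈ 0.556

0.56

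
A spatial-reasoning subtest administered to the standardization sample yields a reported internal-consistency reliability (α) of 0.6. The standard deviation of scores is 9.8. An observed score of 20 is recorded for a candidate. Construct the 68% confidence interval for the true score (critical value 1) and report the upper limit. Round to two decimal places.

26.20

SEM = 9.800 × √(1 − 0.600) = 9.800 × √0.400 ≃ 9.800 × 0.632 ≃ 6.198
1 × SEM ≃ 6.198
Upper limit = 20 + 6.198 ≃ 26.198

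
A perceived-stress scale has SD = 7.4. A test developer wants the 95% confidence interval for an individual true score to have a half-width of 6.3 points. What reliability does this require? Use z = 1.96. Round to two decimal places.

Required SEM = 6.3 / 1.96 ≈ 3.214
r = 1 − (SEM / SD)² = 1 − (3.214 / 7.4)² ≈ 1 − 0.189 ≈ 0.811

0.81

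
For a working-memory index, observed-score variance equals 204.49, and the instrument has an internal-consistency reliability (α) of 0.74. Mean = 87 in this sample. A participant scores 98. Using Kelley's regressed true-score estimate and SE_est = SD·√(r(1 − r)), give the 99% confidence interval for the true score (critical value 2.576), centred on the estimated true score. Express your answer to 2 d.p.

[78.98, 111.30]

σ = 204.49^(1/2) = 14.30000
T̂ = r·X + (1 − r)·M = 0.74000·98 + 0.26000·87 = 72.52000 + 22.62000 ≈ 95.14000
SE_est = SD · √(r(1 − r)) = 14.30000 · √0.19240 ≈ 14.30000 · 0.43863 ≈ 6.27247
CI = 95.14000 ± 2.576 · 6.27247 → [78.98212, 111.29788]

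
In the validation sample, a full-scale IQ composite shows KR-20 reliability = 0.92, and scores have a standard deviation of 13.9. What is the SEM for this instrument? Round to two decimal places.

SEM = 13.9000*√(1 − 0.9200) ≈ 3.9315

3.93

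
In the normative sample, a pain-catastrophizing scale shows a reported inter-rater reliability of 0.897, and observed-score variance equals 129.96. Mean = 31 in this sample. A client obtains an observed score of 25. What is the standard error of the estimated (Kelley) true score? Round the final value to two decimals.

3.47

SD = √129.96 ≈ 11.40000
SE_est = SD · √(r(1 − r)) = 11.40000 · √0.09239 ≈ 11.40000 · 0.30396 ≈ 3.46513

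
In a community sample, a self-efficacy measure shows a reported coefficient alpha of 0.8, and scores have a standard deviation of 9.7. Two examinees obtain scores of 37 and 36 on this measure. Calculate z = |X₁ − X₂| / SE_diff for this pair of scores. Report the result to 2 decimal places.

0.16

SEM = 9.70000 · √(1 − 0.80000) = 9.70000 · √0.20000 ≈ 9.70000 · 0.44721 ≈ 4.33797
SE_diff = √2 · SEM ≈ 6.13482
z = 1 / 6.13482 ≈ 0.16300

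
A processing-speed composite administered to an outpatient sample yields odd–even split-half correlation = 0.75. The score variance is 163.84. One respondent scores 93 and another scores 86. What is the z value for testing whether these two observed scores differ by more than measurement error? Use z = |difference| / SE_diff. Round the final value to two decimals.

1.02

SD = √163.84 ≈ 12.800
r_full = 2·0.75 / (1 + 0.75) ≈ 0.857
SEM = 12.800 × √(1 − 0.857) = 12.800 × √0.143 ≈ 12.800 × 0.378 ≈ 4.838
SE_diff = √2 × SEM ≈ 6.842
z = |93 − 86| / 6.842 = 7 / 6.842 ≈ 1.023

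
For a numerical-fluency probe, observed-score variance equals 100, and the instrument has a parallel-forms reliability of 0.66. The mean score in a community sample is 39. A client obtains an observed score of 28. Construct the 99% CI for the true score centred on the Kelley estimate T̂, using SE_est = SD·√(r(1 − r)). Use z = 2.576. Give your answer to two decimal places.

[19.54, 43.94]

SD = √100 = 10.00000
Estimated true score = 0.66000×28 + (1 − 0.66000)×39 ≈ 31.74000
SE_est = SD × √(r(1 − r)) = 10.00000 × √0.22440 ≈ 10.00000 × 0.47371 ≈ 4.73709
CI = 31.74000 ± 2.576 × 4.73709 → [19.53726, 43.94274]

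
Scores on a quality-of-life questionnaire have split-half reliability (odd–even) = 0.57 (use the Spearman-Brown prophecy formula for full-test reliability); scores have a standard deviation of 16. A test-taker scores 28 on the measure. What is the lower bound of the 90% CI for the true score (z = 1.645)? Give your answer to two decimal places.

Spearman-Brown: r = 2(0.57) / (1 + 0.57) = 1.1400 / 1.5700 ≈ 0.7261
The standard error of measurement is 16.0000·√(1 − 0.7261) ≈ 16.0000·0.5233 ≈ 8.3734.
Half-width = 1.645·8.3734 ≈ 13.7743
Lower bound: 28 − 13.7743 = 14.2257

14.23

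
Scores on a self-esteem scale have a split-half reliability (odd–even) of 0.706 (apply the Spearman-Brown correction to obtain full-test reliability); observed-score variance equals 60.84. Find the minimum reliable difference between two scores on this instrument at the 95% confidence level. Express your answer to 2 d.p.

8.98

SD = √60.84 = 7.8000
r_full = 2·0.706 / (1 + 0.706) ≈ 0.8277
SEM = 7.8000*√(1 − 0.8277) ≈ 3.2380
SE_diff = √2 * SEM ≈ 4.5792
Minimum reliable difference = 1.96 * SE_diff ≈ 1.96 * 4.5792 ≈ 8.9753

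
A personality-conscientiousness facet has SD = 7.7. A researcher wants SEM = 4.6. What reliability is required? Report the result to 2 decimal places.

0.64

r = 1 − (4.6000/7.7)² ≈ 1 − 0.3569 ≈ 0.6431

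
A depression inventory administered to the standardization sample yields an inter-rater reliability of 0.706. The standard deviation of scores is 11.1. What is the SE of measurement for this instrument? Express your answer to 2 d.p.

SEM = 11.1000×√(1 − 0.7060) ≃ 6.0186

6.02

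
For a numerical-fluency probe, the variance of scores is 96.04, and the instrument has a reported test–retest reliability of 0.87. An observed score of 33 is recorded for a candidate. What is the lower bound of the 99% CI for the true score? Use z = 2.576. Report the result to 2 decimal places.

23.90

σ = 96.04^(1/2) = 9.8000
SEM = 9.8000*√(1 − 0.8700) ≈ 3.5334
Margin = 2.576 * 3.5334 ≈ 9.1021
Lower limit = 33 − 9.1021 ≈ 23.8979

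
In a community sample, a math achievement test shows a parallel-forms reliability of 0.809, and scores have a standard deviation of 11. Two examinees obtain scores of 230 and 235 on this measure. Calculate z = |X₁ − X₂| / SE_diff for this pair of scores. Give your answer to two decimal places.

SEM = 11.000 * √(1 − 0.809) = 11.000 * √0.191 ≃ 11.000 * 0.437 ≃ 4.807
Standard error of the difference = 4.807·√2 ≃ 6.799
z = 5 / 6.799 ≃ 0.735

0.74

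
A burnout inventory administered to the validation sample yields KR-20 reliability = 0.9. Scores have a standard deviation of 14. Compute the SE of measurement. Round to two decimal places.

SEM = 14.0000*√(1 − 0.9000) ≈ 4.4272

4.43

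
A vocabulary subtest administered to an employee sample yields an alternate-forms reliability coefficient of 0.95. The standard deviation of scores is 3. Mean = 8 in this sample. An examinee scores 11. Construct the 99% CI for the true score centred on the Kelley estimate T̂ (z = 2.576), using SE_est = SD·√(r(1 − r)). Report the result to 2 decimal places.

T̂ = r·X + (1 − r)·M = 0.95000×11 + 0.05000×8 = 10.45000 + 0.40000 ≈ 10.85000
SE_est = 3.00000×√(0.95000×0.05000) ≈ 0.65383
CI = 10.85000 ± 2.576 × 0.65383 → [9.16572, 12.53428]

[9.17, 12.53]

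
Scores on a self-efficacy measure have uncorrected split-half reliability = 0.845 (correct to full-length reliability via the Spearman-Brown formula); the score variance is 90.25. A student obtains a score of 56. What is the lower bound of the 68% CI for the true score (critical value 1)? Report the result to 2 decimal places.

53.25

σ = 90.25^(1/2) = 9.5000
Full-length reliability (Spearman-Brown) = 2(0.845)/(1+0.845) ≃ 0.9160
SEM = 9.5000×√(1 − 0.9160) ≃ 2.7535
1 × SEM ≃ 2.7535
Lower bound: 56 − 2.7535 = 53.2465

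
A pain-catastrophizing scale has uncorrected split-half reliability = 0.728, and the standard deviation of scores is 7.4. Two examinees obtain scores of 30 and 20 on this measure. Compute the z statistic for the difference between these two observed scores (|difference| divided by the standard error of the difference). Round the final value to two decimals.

2.41

Full-length reliability (Spearman-Brown) = 2(0.728)/(1+0.728) ≈ 0.8426
SEM = 7.4000 × √(1 − 0.8426) = 7.4000 × √0.1574 ≈ 7.4000 × 0.3967 ≈ 2.9359
SE_diff = √2 × SEM ≈ 4.1520
z = |30 − 20| / 4.1520 = 10 / 4.1520 ≈ 2.4085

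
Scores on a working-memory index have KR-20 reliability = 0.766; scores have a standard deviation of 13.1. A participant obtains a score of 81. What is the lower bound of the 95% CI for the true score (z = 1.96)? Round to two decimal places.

SEM = 13.1000×√(1 − 0.7660) ≈ 6.3369
1.96 × SEM ≈ 12.4204
Lower bound: 81 − 12.4204 = 68.5796

68.58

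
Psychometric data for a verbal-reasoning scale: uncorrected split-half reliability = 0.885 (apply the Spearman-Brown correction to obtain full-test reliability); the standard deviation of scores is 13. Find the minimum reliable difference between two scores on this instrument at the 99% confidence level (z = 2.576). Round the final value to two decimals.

11.70

Spearman-Brown: r = 2(0.885) / (1 + 0.885) = 1.7700 / 1.8850 ≈ 0.9390
SEM = 13.0000 × √(1 − 0.9390) = 13.0000 × √0.0610 ≈ 13.0000 × 0.2470 ≈ 3.2110
SE_diff = √2 × SEM ≈ 4.5410
Smallest detectable difference = 2.576×4.5410 ≈ 11.6976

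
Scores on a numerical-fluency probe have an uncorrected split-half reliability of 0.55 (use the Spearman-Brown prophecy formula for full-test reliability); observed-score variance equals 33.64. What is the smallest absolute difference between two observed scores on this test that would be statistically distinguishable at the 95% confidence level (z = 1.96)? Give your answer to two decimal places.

SD = √33.64 ≈ 5.80000
Spearman-Brown: r = 2(0.55) / (1 + 0.55) = 1.10000 / 1.55000 ≈ 0.70968
The standard error of measurement is 5.80000·√(1 − 0.70968) ≈ 5.80000·0.53882 ≈ 3.12513.
SE_diff = SEM · √2 ≈ 3.12513 · 1.41421 ≈ 4.41960
Minimum reliable difference = 1.96 · SE_diff ≈ 1.96 · 4.41960 ≈ 8.66242

8.66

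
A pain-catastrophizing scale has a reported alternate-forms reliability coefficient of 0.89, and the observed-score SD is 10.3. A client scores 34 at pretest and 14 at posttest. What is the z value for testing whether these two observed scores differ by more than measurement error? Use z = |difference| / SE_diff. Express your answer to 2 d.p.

SEM = 10.300 · √(1 − 0.890) = 10.300 · √0.110 ≈ 10.300 · 0.332 ≈ 3.416
SE_diff = SEM · √2 ≈ 3.416 · 1.414 ≈ 4.831
z = 20 / 4.831 ≈ 4.140

4.14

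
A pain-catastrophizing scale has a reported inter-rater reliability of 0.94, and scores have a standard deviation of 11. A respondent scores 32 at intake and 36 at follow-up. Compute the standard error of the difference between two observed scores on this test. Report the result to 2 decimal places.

SEM = 11.000*√(1 − 0.940) ≈ 2.694
SE_diff = √2 * SEM ≈ 3.811

3.81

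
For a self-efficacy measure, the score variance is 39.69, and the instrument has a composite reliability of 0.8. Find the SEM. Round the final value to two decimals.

SD = √39.69 ≈ 6.300
The standard error of measurement is 6.300*√(1 − 0.800) ≈ 6.300*0.447 ≈ 2.817.

2.82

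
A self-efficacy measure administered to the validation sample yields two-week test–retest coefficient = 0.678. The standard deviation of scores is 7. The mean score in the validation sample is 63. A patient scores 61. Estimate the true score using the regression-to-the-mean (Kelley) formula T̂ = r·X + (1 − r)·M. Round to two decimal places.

61.64

T̂ = 0.678(61) + 0.322(63) ≃ 61.644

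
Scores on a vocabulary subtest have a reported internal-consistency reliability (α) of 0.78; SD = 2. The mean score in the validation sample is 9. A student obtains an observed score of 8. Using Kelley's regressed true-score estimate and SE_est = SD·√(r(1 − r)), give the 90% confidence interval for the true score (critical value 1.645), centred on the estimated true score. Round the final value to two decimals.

T̂ = r·X + (1 − r)·M = 0.7800·8 + 0.2200·9 = 6.2400 + 1.9800 ≈ 8.2200
SE_est = 2.0000·√[r(1 − r)] ≈ 0.8285
CI = 8.2200 ± 1.645 · 0.8285 → [6.8571, 9.5829]

[6.86, 9.58]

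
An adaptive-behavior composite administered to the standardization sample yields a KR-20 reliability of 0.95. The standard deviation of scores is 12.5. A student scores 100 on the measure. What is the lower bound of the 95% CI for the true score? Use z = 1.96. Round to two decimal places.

94.52

The standard error of measurement is 12.500×√(1 − 0.950) ≈ 12.500×0.224 ≈ 2.795.
1.96 × SEM ≈ 5.478
Lower bound: 100 − 5.478 = 94.522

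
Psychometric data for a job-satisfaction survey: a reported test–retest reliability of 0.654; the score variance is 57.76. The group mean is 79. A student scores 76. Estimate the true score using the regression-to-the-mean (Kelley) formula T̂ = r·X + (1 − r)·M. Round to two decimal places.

Estimated true score = 0.6540·76 + (1 − 0.6540)·79 ≈ 77.0380

77.04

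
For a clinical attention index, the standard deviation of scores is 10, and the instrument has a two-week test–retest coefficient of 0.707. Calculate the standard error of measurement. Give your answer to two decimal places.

5.41

SEM = 10.000*√(1 − 0.707) ≈ 5.413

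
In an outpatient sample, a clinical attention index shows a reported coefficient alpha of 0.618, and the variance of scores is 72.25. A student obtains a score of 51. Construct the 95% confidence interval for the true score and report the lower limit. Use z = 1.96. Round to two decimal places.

40.70

SD = √72.25 = 8.500
SEM = 8.500*√(1 − 0.618) ≃ 5.254
Half-width = 1.96*5.254 ≃ 10.297
Lower limit = 51 − 10.297 ≃ 40.703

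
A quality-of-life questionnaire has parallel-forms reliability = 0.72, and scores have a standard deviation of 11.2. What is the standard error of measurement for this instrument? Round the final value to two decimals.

SEM = 11.200×√(1 − 0.720) ≈ 5.926

5.93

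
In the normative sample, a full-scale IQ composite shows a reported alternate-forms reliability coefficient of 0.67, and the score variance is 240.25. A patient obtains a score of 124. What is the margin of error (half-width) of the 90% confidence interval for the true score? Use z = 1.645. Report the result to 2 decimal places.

14.65

SD = √240.25 ≈ 15.50000
SEM = 15.50000 · √(1 − 0.67000) = 15.50000 · √0.33000 ≈ 15.50000 · 0.57446 ≈ 8.90407
1.645 · SEM ≈ 14.64720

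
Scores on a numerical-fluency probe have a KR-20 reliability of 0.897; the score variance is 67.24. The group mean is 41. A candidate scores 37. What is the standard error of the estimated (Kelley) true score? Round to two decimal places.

2.49

SD = √67.24 = 8.2000
SE_est = 8.2000·√[r(1 − r)] ≈ 2.4925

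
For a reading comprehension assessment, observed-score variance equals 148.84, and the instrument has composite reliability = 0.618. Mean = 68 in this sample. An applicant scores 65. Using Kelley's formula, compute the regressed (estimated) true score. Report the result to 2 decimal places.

66.15

Estimated true score = 0.61800·65 + (1 − 0.61800)·68 ≈ 66.14600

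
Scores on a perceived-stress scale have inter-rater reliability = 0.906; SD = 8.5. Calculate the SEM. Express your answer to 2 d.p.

SEM = 8.500×√(1 − 0.906) ≈ 2.606

2.61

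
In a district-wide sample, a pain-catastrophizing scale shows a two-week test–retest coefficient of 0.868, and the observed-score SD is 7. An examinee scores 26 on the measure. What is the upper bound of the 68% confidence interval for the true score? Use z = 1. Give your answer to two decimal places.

SEM = 7.0000 * √(1 − 0.8680) = 7.0000 * √0.1320 ≈ 7.0000 * 0.3633 ≈ 2.5432
Margin = 1 * 2.5432 ≈ 2.5432
Upper limit = 26 + 2.5432 ≈ 28.5432

28.54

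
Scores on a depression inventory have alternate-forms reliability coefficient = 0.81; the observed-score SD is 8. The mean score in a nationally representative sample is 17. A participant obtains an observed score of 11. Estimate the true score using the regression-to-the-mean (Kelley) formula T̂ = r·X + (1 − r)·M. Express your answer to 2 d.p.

12.14

T̂ = 0.8100(11) + 0.1900(17) ≃ 12.1400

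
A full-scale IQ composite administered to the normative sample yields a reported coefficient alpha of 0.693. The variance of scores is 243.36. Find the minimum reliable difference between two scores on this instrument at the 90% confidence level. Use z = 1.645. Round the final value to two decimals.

σ = 243.36^(1/2) = 15.600
SEM = 15.600 · √(1 − 0.693) = 15.600 · √0.307 ≃ 15.600 · 0.554 ≃ 8.644
Standard error of the difference = 8.644·√2 ≃ 12.224
Smallest detectable difference = 1.645·12.224 ≃ 20.108

20.11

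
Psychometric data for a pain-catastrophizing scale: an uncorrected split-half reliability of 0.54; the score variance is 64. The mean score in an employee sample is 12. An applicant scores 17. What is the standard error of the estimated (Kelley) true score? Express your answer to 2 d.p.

3.66

σ = 64^(1/2) = 8.000
Full-length reliability (Spearman-Brown) = 2(0.54)/(1+0.54) ≈ 0.701
SE_est = SD × √(r(1 − r)) = 8.000 × √0.209 ≈ 8.000 × 0.458 ≈ 3.662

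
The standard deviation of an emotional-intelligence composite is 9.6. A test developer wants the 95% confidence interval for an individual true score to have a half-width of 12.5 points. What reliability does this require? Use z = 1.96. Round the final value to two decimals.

0.56

Required SEM = 12.5 / 1.96 ≈ 6.3776
r = 1 − (6.3776/9.6)² ≈ 1 − 0.4413 ≈ 0.5587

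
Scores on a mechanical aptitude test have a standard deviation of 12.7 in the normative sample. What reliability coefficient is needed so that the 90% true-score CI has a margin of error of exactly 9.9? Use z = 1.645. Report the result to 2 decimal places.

Required SEM = 9.9 / 1.645 ≈ 6.018
r = 1 − (6.018/12.7)² ≈ 1 − 0.225 ≈ 0.775

0.78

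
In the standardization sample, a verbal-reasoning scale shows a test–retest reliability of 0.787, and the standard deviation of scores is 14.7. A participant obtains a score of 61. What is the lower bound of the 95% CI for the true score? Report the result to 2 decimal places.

47.70

SEM = 14.700 * √(1 − 0.787) = 14.700 * √0.213 ≃ 14.700 * 0.462 ≃ 6.784
Margin = 1.96 * 6.784 ≃ 13.297
Lower limit = 61 − 13.297 ≃ 47.703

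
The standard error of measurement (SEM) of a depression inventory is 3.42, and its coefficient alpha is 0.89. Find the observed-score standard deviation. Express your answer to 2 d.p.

10.31

SD = 3.42 / √(1 − 0.89) ≈ 10.3117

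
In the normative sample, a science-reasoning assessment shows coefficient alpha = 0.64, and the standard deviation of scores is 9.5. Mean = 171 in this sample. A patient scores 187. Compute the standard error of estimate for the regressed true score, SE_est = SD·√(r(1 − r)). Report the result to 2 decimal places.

4.56

SE_est = SD × √(r(1 − r)) = 9.5000 × √0.2304 ≈ 9.5000 × 0.4800 ≈ 4.5600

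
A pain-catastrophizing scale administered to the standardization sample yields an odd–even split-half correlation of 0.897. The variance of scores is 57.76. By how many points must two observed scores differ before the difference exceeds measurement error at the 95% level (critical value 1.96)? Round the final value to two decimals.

4.91

SD = √57.76 = 7.600
r_full = 2·0.897 / (1 + 0.897) ≈ 0.946
The standard error of measurement is 7.600*√(1 − 0.946) ≈ 7.600*0.233 ≈ 1.771.
SE_diff = SEM * √2 ≈ 1.771 * 1.414 ≈ 2.504
Minimum reliable difference = 1.96 * SE_diff ≈ 1.96 * 2.504 ≈ 4.909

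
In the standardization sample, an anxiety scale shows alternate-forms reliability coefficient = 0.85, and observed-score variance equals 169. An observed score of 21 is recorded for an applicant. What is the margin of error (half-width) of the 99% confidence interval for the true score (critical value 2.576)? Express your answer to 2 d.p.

SD = √169 ≈ 13.000
SEM = 13.000 · √(1 − 0.850) = 13.000 · √0.150 ≈ 13.000 · 0.387 ≈ 5.035
Margin = 2.576 · 5.035 ≈ 12.970

12.97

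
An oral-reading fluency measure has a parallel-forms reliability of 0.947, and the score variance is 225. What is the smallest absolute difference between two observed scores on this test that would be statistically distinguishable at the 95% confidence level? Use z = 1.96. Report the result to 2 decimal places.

SD = √225 ≈ 15.000
The standard error of measurement is 15.000·√(1 − 0.947) ≈ 15.000·0.230 ≈ 3.453.
Standard error of the difference = 3.453·√2 ≈ 4.884
Minimum reliable difference = 1.96 · SE_diff ≈ 1.96 · 4.884 ≈ 9.572

9.57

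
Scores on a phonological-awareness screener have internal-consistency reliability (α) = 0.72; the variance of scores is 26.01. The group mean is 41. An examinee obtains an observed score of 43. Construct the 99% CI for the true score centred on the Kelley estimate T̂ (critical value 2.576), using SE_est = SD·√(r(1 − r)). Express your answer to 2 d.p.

[36.54, 48.34]

SD = √26.01 = 5.1000
Estimated true score = 0.7200·43 + (1 − 0.7200)·41 ≈ 42.4400
SE_est = 5.1000·√[r(1 − r)] ≈ 2.2899
99% CI: 42.4400 ± 5.8988 ≈ (36.5412, 48.3388)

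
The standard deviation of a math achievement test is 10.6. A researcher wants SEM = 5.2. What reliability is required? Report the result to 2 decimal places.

r = 1 − (5.200/10.6)² ≈ 1 − 0.241 ≈ 0.759

0.76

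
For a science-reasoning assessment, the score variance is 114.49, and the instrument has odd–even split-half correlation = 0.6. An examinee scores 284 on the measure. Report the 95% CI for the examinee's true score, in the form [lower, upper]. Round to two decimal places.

σ = 114.49^(1/2) = 10.7000
Spearman-Brown: r = 2(0.6) / (1 + 0.6) = 1.2000 / 1.6000 ≈ 0.7500
SEM = 10.7000×√(1 − 0.7500) ≈ 5.3500
1.96 × SEM ≈ 10.4860
CI = 284 ± 10.4860 → [273.5140, 294.4860]

[273.51, 294.49]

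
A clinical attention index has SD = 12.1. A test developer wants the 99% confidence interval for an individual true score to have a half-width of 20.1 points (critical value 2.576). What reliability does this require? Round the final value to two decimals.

0.58

Required SEM = 20.1 / 2.576 ≈ 7.803
r = 1 − (7.803/12.1)² ≈ 1 − 0.416 ≈ 0.584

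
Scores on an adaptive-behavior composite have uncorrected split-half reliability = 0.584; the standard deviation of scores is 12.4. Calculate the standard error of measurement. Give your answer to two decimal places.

6.35

Full-length reliability (Spearman-Brown) = 2(0.584)/(1+0.584) ≈ 0.7374
SEM = 12.4000*√(1 − 0.7374) ≈ 6.3546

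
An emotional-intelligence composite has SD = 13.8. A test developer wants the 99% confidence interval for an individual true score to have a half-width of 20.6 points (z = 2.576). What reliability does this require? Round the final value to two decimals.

Required SEM = 20.6 / 2.576 ≈ 7.99689
Required reliability = 1 − (SEM/SD)² = 1 − 0.33580 ≈ 0.66420

0.66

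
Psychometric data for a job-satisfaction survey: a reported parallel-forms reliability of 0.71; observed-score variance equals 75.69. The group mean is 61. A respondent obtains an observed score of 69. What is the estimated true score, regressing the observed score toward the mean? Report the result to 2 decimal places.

T̂ = r·X + (1 − r)·M = 0.7100×69 + 0.2900×61 = 48.9900 + 17.6900 ≈ 66.6800

66.68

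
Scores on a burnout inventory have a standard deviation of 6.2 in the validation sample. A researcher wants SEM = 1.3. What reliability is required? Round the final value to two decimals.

Required reliability = 1 − (SEM/SD)² = 1 − 0.044 ≈ 0.956

0.96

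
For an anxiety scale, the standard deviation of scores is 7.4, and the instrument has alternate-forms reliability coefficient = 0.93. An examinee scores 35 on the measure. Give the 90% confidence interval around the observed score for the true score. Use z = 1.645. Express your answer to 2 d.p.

[31.78, 38.22]

SEM = 7.4000 · √(1 − 0.9300) = 7.4000 · √0.0700 ≈ 7.4000 · 0.2646 ≈ 1.9579
1.645 · SEM ≈ 3.2207
Interval: (31.7793, 38.2207)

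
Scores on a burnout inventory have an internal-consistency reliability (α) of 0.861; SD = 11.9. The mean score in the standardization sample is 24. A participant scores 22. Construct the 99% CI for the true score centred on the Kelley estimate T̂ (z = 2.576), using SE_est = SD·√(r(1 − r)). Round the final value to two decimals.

Estimated true score = 0.8610*22 + (1 − 0.8610)*24 ≈ 22.2780
SE_est = SD * √(r(1 − r)) = 11.9000 * √0.1197 ≈ 11.9000 * 0.3459 ≈ 4.1168
99% CI: 22.2780 ± 10.6048 ≈ (11.6732, 32.8828)

[11.67, 32.88]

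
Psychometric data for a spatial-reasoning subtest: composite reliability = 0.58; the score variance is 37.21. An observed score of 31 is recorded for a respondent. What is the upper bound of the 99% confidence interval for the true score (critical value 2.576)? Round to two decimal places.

41.18

SD = √37.21 ≈ 6.100
SEM = 6.100 · √(1 − 0.580) = 6.100 · √0.420 ≈ 6.100 · 0.648 ≈ 3.953
2.576 · SEM ≈ 10.184
Upper limit = 31 + 10.184 ≈ 41.184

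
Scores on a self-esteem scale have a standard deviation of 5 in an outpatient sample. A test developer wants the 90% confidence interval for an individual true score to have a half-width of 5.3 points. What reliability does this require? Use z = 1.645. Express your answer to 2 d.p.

SEM needed = half-width / z = 5.3/1.645 ≈ 3.2219
r = 1 − (3.2219/5)² ≈ 1 − 0.4152 ≈ 0.5848

0.58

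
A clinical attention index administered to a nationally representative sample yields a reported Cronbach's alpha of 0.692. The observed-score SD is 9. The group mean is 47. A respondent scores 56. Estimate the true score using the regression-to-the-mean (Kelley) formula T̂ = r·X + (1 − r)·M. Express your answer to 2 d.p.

53.23

Estimated true score = 0.69200×56 + (1 − 0.69200)×47 ≃ 53.22800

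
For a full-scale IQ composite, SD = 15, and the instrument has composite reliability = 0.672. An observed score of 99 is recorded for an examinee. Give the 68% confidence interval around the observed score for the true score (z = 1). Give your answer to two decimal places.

[90.41, 107.59]

SEM = 15.0000·√(1 − 0.6720) ≃ 8.5907
1 · SEM ≃ 8.5907
68% CI: 99 ± 8.5907 = [90.4093, 107.5907]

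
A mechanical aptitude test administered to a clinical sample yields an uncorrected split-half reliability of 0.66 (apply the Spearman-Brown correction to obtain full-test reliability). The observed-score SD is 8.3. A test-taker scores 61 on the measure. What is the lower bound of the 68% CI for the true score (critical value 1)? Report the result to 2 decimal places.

57.24

Spearman-Brown: r = 2(0.66) / (1 + 0.66) = 1.32000 / 1.66000 ≈ 0.79518
SEM = 8.30000×√(1 − 0.79518) ≈ 3.75633
1 × SEM ≈ 3.75633
Lower bound: 61 − 3.75633 = 57.24367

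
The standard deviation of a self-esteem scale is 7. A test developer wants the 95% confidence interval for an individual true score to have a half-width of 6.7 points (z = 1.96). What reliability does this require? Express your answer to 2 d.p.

0.76

Required SEM = 6.7 / 1.96 ≈ 3.4184
r = 1 − (SEM / SD)² = 1 − (3.4184 / 7)² ≈ 1 − 0.2385 ≈ 0.7615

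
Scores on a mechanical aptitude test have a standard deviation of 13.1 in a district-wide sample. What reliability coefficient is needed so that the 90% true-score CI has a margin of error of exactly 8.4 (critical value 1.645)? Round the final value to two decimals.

Required SEM = 8.4 / 1.645 ≃ 5.10638
Required reliability = 1 − (SEM/SD)² = 1 − 0.15194 ≃ 0.84806

0.85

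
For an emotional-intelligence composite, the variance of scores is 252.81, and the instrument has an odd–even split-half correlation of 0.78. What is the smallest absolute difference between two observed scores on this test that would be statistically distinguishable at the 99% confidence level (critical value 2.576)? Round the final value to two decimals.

SD = √252.81 ≈ 15.900
r_full = 2·0.78 / (1 + 0.78) ≈ 0.876
SEM = 15.900 * √(1 − 0.876) = 15.900 * √0.124 ≈ 15.900 * 0.352 ≈ 5.590
SE_diff = SEM * √2 ≈ 5.590 * 1.414 ≈ 7.905
Minimum reliable difference = 2.576 * SE_diff ≈ 2.576 * 7.905 ≈ 20.364

20.36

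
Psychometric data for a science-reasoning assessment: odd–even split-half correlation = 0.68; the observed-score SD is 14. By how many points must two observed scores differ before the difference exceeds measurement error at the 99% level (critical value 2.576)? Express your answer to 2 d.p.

r_full = 2·0.68 / (1 + 0.68) ≈ 0.810
SEM = 14.000 · √(1 − 0.810) = 14.000 · √0.190 ≈ 14.000 · 0.436 ≈ 6.110
SE_diff = √2 · SEM ≈ 8.641
Minimum reliable difference = 2.576 · SE_diff ≈ 2.576 · 8.641 ≈ 22.259

22.26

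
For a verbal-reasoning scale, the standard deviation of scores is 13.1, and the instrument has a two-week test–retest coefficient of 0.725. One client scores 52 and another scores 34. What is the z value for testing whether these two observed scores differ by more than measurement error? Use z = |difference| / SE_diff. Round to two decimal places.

1.85

SEM = 13.10000·√(1 − 0.72500) ≈ 6.86970
Standard error of the difference = 6.86970·√2 ≈ 9.71522
z = 18 / 9.71522 ≈ 1.85276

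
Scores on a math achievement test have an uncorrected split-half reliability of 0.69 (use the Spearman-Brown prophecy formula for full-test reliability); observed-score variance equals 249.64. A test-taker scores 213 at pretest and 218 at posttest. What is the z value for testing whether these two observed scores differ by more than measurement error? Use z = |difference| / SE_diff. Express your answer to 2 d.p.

SD = √249.64 ≈ 15.8000
Full-length reliability (Spearman-Brown) = 2(0.69)/(1+0.69) ≈ 0.8166
SEM = 15.8000 * √(1 − 0.8166) = 15.8000 * √0.1834 ≈ 15.8000 * 0.4283 ≈ 6.7670
SE_diff = √2 * SEM ≈ 9.5699
z = 5 / 9.5699 ≈ 0.5225

0.52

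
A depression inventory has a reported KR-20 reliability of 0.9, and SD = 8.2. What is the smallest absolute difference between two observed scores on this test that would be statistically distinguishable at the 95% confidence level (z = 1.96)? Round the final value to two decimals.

SEM = 8.2000·√(1 − 0.9000) ≃ 2.5931
SE_diff = SEM · √2 ≃ 2.5931 · 1.4142 ≃ 3.6672
Smallest detectable difference = 1.96·3.6672 ≃ 7.1876

7.19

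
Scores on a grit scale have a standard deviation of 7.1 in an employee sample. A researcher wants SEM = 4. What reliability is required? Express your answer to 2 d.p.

0.68

r = 1 − (4.0000/7.1)² ≈ 1 − 0.3174 ≈ 0.6826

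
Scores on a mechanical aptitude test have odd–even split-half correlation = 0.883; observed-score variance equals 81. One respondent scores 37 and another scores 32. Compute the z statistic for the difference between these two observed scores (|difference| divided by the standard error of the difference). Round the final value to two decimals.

SD = √81 ≈ 9.0000
Spearman-Brown: r = 2(0.883) / (1 + 0.883) = 1.7660 / 1.8830 ≈ 0.9379
SEM = 9.0000 · √(1 − 0.9379) = 9.0000 · √0.0621 ≈ 9.0000 · 0.2493 ≈ 2.2434
SE_diff = SEM · √2 ≈ 2.2434 · 1.4142 ≈ 3.1727
z = 5 / 3.1727 ≈ 1.5760

1.58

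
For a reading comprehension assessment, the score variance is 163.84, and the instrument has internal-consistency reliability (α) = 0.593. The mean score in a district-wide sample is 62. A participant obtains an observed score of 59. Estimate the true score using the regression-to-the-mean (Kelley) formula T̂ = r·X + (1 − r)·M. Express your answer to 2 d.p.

Estimated true score = 0.59300·59 + (1 − 0.59300)·62 ≈ 60.22100

60.22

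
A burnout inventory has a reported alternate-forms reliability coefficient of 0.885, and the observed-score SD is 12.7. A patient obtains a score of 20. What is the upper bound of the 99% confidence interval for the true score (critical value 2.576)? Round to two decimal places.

SEM = 12.7000 * √(1 − 0.8850) = 12.7000 * √0.1150 ≈ 12.7000 * 0.3391 ≈ 4.3068
Half-width = 2.576*4.3068 ≈ 11.0943
Upper limit = 20 + 11.0943 ≈ 31.0943

31.09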